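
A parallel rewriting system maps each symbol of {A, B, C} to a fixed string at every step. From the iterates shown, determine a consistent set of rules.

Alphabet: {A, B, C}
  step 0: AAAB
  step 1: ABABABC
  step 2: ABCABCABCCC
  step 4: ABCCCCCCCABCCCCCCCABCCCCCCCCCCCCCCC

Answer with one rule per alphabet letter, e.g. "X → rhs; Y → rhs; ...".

A->AB, B->C, C->CC

  step 1 ⇒ step 2: ABABABC ⇒ AB·C·AB·C·AB·C·CC
    A ↦ AB
    B ↦ C
    C ↦ CC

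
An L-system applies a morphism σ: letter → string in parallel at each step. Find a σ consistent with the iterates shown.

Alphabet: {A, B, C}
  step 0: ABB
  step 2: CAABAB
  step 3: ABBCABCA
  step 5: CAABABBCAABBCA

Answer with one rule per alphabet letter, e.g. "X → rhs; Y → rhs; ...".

A->B, B->CA, C->A

  step 2 ⇒ step 3: CAABAB ⇒ A·B·B·CA·B·CA
    A ↦ B
    B ↦ CA
    C ↦ A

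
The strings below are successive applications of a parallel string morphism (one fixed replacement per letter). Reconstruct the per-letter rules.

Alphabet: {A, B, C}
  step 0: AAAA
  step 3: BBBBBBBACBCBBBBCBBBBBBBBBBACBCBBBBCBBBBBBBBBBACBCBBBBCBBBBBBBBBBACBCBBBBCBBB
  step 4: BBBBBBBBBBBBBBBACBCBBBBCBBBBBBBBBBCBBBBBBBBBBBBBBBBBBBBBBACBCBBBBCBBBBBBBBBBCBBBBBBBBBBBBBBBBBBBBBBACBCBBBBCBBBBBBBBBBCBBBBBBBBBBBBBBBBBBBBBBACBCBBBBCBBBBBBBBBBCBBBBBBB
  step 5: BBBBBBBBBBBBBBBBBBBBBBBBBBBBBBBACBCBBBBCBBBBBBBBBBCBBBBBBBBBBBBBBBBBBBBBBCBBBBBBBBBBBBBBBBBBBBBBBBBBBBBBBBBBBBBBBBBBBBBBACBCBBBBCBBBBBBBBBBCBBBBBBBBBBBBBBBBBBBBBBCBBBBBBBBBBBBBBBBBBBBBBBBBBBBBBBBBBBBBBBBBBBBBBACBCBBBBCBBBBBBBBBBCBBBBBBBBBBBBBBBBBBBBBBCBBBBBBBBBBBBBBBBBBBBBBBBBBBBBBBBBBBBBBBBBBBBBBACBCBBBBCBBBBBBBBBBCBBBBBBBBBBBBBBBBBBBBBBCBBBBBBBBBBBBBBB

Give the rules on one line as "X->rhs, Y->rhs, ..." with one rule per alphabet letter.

A->BAC, B->BB, C->BCB

  step 4 ⇒ step 5: BBBBBBBBBBBBBBBACBCBBBBCBBBBBBBBBBCBBBBBBBBBBBBBBBBBBBBBBACBCBBBBCBBBBBBBBBBCBBBBBBBBBBBBBBBBBBBBBBACBCBBBBCBBBBBBBBBBCBBBBBBBBBBBBBBBBBBBBBBACBCBBBBCBBBBBBBBBBCBBBBBBB ⇒ BB·BB·BB·BB·BB·BB·BB·BB·BB·BB·BB·BB·BB·BB·BB·BAC·BCB·BB·BCB·BB·BB·BB·BB·BCB·BB·BB·BB·BB·BB·BB·BB·BB·BB·BB·BCB·BB·BB·BB·BB·BB·BB·BB·BB·BB·BB·BB·BB·BB·BB·BB·BB·BB·BB·BB·BB·BB·BB·BAC·BCB·BB·BCB·BB·BB·BB·BB·BCB·BB·BB·BB·BB·BB·BB·BB·BB·BB·BB·BCB·BB·BB·BB·BB·BB·BB·BB·BB·BB·BB·BB·BB·BB·BB·BB·BB·BB·BB·BB·BB·BB·BB·BAC·BCB·BB·BCB·BB·BB·BB·BB·BCB·BB·BB·BB·BB·BB·BB·BB·BB·BB·BB·BCB·BB·BB·BB·BB·BB·BB·BB·BB·BB·BB·BB·BB·BB·BB·BB·BB·BB·BB·BB·BB·BB·BB·BAC·BCB·BB·BCB·BB·BB·BB·BB·BCB·BB·BB·BB·BB·BB·BB·BB·BB·BB·BB·BCB·BB·BB·BB·BB·BB·BB·BB
    A ↦ BAC
    B ↦ BB
    C ↦ BCB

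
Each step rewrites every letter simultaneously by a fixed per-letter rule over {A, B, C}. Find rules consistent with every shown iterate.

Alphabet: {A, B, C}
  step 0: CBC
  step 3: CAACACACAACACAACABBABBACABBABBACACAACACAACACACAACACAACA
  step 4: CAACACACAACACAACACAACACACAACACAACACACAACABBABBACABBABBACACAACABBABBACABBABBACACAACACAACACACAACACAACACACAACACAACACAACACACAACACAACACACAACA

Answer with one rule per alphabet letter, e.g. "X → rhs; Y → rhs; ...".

A->CA, B->BBA, C->CAA

  step 3 ⇒ step 4: CAACACACAACACAACABBABBACABBABBACACAACACAACACACAACACAACA ⇒ CAA·CA·CA·CAA·CA·CAA·CA·CAA·CA·CA·CAA·CA·CAA·CA·CA·CAA·CA·BBA·BBA·CA·BBA·BBA·CA·CAA·CA·BBA·BBA·CA·BBA·BBA·CA·CAA·CA·CAA·CA·CA·CAA·CA·CAA·CA·CA·CAA·CA·CAA·CA·CAA·CA·CA·CAA·CA·CAA·CA·CA·CAA·CA
    A ↦ CA
    B ↦ BBA
    C ↦ CAA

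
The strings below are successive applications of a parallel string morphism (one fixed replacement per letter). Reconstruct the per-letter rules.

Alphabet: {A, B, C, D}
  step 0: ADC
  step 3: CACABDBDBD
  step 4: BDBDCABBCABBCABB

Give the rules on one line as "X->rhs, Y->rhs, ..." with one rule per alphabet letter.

  step 3 ⇒ step 4: CACABDBDBD ⇒ B·D·B·D·CA·BB·CA·BB·CA·BB
    A ↦ D
    B ↦ CA
    C ↦ B
    D ↦ BB

A->D, B->CA, C->B, D->BB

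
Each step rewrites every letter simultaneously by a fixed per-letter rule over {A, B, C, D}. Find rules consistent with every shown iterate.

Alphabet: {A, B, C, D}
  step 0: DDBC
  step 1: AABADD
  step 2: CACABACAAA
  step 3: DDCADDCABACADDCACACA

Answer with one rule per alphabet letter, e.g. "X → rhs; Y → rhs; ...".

  step 2 ⇒ step 3: CACABACAAA ⇒ DD·CA·DD·CA·BA·CA·DD·CA·CA·CA
    A ↦ CA
    B ↦ BA
    C ↦ DD
  step 0 ⇒ step 1: DDBC ⇒ A·A·BA·DD
    D ↦ A

A->CA, B->BA, C->DD, D->A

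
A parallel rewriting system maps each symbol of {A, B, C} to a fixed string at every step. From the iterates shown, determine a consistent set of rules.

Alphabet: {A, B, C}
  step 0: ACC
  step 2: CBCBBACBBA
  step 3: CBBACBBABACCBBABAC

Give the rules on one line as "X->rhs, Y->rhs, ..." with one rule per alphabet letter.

A->C, B->BA, C->CB

  step 2 ⇒ step 3: CBCBBACBBA ⇒ CB·BA·CB·BA·BA·C·CB·BA·BA·C
    A ↦ C
    B ↦ BA
    C ↦ CB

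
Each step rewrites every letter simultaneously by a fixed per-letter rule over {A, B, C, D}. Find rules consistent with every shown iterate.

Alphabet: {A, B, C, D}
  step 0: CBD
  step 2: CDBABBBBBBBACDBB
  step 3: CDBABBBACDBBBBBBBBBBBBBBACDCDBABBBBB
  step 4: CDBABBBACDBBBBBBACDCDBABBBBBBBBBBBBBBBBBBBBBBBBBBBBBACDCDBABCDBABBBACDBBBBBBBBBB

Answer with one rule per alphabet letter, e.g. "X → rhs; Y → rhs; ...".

  step 3 ⇒ step 4: CDBABBBACDBBBBBBBBBBBBBBACDCDBABBBBB ⇒ CDB·AB·BB·ACD·BB·BB·BB·ACD·CDB·AB·BB·BB·BB·BB·BB·BB·BB·BB·BB·BB·BB·BB·BB·BB·ACD·CDB·AB·CDB·AB·BB·ACD·BB·BB·BB·BB·BB
    A ↦ ACD
    B ↦ BB
    C ↦ CDB
    D ↦ AB

A->ACD, B->BB, C->CDB, D->AB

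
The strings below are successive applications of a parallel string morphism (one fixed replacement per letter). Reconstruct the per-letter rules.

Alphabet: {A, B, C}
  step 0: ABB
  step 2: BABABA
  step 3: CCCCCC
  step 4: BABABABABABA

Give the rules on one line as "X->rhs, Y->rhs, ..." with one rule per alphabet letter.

  step 3 ⇒ step 4: CCCCCC ⇒ BA·BA·BA·BA·BA·BA
    C ↦ BA
  step 2 ⇒ step 3: BABABA ⇒ C·C·C·C·C·C
    A ↦ C
  step 2 ⇒ step 3: BABABA ⇒ C·C·C·C·C·C
    B ↦ C

A->C, B->C, C->BA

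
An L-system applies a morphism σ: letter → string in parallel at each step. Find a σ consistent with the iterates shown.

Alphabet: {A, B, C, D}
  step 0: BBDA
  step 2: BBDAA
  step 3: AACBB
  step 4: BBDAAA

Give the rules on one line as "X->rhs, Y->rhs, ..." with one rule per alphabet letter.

A->B, B->A, C->DA, D->C

  step 3 ⇒ step 4: AACBB ⇒ B·B·DA·A·A
    A ↦ B
    B ↦ A
    C ↦ DA
  step 2 ⇒ step 3: BBDAA ⇒ A·A·C·B·B
    D ↦ C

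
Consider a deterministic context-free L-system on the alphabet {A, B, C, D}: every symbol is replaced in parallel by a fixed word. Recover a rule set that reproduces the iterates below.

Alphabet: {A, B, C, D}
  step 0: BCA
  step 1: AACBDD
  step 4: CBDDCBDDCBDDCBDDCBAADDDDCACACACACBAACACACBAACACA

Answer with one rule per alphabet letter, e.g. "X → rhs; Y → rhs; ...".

  step 0 ⇒ step 1: BCA ⇒ AA·CB·DD
    A ↦ DD
    B ↦ AA
    C ↦ CB
    D ↦ CA  (constrained at step 1)

A->DD, B->AA, C->CB, D->CA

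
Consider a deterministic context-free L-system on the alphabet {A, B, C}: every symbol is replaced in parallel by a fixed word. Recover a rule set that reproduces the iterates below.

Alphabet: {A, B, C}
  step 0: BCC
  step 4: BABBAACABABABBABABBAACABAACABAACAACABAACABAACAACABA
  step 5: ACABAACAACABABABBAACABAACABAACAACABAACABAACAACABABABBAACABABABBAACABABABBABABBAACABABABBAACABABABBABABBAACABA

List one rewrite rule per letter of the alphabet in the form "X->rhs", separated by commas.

A->BA, B->ACA, C->B

  step 4 ⇒ step 5: BABBAACABABABBABABBAACABAACABAACAACABAACABAACAACABA ⇒ ACA·BA·ACA·ACA·BA·BA·B·BA·ACA·BA·ACA·BA·ACA·ACA·BA·ACA·BA·ACA·ACA·BA·BA·B·BA·ACA·BA·BA·B·BA·ACA·BA·BA·B·BA·BA·B·BA·ACA·BA·BA·B·BA·ACA·BA·BA·B·BA·BA·B·BA·ACA·BA
    A ↦ BA
    B ↦ ACA
    C ↦ B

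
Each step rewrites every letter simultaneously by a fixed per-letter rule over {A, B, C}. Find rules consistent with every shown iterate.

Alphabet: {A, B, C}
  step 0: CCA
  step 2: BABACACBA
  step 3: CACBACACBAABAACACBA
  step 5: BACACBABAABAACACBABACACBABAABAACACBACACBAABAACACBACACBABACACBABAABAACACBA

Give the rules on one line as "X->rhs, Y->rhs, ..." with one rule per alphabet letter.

  step 2 ⇒ step 3: BABACACBA ⇒ CAC·BA·CAC·BA·A·BA·A·CAC·BA
    A ↦ BA
    B ↦ CAC
    C ↦ A

A->BA, B->CAC, C->A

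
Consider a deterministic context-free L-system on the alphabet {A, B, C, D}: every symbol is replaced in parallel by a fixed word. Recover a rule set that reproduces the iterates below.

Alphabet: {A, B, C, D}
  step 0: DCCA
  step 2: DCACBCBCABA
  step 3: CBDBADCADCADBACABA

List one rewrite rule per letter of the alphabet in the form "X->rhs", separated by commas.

  step 2 ⇒ step 3: DCACBCBCABA ⇒ CB·D·BA·D·CA·D·CA·D·BA·CA·BA
    A ↦ BA
    B ↦ CA
    C ↦ D
    D ↦ CB

A->BA, B->CA, C->D, D->CB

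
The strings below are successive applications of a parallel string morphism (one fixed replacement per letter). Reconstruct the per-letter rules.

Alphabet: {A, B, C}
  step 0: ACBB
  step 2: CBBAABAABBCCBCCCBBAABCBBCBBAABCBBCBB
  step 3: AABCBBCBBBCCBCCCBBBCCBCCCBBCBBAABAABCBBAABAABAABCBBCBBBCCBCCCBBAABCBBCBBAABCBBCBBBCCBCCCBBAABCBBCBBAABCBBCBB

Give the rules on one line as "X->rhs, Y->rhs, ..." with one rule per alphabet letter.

A->BCC, B->CBB, C->AAB

  step 2 ⇒ step 3: CBBAABAABBCCBCCCBBAABCBBCBBAABCBBCBB ⇒ AAB·CBB·CBB·BCC·BCC·CBB·BCC·BCC·CBB·CBB·AAB·AAB·CBB·AAB·AAB·AAB·CBB·CBB·BCC·BCC·CBB·AAB·CBB·CBB·AAB·CBB·CBB·BCC·BCC·CBB·AAB·CBB·CBB·AAB·CBB·CBB
    A ↦ BCC
    B ↦ CBB
    C ↦ AAB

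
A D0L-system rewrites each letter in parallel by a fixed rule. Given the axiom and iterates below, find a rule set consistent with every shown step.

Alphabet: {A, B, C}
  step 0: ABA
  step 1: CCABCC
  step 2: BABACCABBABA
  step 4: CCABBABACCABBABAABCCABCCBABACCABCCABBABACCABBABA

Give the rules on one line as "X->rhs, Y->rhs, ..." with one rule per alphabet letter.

  step 1 ⇒ step 2: CCABCC ⇒ BA·BA·CC·AB·BA·BA
    A ↦ CC
    B ↦ AB
    C ↦ BA

A->CC, B->AB, C->BA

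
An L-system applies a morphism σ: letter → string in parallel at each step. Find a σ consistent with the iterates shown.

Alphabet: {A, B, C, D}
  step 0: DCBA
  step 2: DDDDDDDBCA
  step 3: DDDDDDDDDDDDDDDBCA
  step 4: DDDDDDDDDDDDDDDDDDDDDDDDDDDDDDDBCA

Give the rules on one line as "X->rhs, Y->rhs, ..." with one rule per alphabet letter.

  step 3 ⇒ step 4: DDDDDDDDDDDDDDDBCA ⇒ DD·DD·DD·DD·DD·DD·DD·DD·DD·DD·DD·DD·DD·DD·DD·D·B·CA
    A ↦ CA
    B ↦ D
    C ↦ B
    D ↦ DD

A->CA, B->D, C->B, D->DD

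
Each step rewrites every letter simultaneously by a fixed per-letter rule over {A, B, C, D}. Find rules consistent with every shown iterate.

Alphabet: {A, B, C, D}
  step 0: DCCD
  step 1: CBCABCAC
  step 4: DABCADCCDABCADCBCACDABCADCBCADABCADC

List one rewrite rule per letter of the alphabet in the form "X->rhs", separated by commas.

A->D, B->A, C->BCA, D->C

  step 0 ⇒ step 1: DCCD ⇒ C·BCA·BCA·C
    C ↦ BCA
    D ↦ C
    A ↦ D  (constrained at step 1)
    B ↦ A  (constrained at step 1)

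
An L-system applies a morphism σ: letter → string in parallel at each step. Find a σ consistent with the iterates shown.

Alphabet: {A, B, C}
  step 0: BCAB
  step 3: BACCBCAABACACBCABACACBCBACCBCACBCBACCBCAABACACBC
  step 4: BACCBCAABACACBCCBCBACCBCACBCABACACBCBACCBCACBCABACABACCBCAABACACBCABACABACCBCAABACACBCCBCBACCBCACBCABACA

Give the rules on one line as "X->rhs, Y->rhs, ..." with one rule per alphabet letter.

A->CBC, B->BAC, C->A

  step 3 ⇒ step 4: BACCBCAABACACBCABACACBCBACCBCACBCBACCBCAABACACBC ⇒ BAC·CBC·A·A·BAC·A·CBC·CBC·BAC·CBC·A·CBC·A·BAC·A·CBC·BAC·CBC·A·CBC·A·BAC·A·BAC·CBC·A·A·BAC·A·CBC·A·BAC·A·BAC·CBC·A·A·BAC·A·CBC·CBC·BAC·CBC·A·CBC·A·BAC·A
    A ↦ CBC
    B ↦ BAC
    C ↦ A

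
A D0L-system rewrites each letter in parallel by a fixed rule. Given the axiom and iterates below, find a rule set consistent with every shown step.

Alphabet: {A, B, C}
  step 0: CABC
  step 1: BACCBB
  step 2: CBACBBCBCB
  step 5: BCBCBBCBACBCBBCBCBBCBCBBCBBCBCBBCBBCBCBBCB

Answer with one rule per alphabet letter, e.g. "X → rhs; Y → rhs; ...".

  step 1 ⇒ step 2: BACCBB ⇒ CB·AC·B·B·CB·CB
    A ↦ AC
    B ↦ CB
    C ↦ B

A->AC, B->CB, C->B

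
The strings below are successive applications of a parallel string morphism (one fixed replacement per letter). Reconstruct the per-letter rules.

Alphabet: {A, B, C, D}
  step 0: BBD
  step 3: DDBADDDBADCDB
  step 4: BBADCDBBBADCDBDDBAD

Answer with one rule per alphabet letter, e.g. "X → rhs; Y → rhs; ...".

A->CD, B->AD, C->DD, D->B

  step 3 ⇒ step 4: DDBADDDBADCDB ⇒ B·B·AD·CD·B·B·B·AD·CD·B·DD·B·AD
    A ↦ CD
    B ↦ AD
    C ↦ DD
    D ↦ B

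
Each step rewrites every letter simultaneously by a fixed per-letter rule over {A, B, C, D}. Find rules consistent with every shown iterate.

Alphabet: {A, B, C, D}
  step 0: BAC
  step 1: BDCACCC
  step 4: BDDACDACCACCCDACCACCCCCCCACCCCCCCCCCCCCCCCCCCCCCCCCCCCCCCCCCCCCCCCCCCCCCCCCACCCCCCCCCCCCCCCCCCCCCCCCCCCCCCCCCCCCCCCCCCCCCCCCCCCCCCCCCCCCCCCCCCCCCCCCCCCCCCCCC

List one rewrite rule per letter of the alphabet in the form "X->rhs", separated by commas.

  step 0 ⇒ step 1: BAC ⇒ BD·CA·CCC
    A ↦ CA
    B ↦ BD
    C ↦ CCC
    D ↦ DAC  (constrained at step 1)

A->CA, B->BD, C->CCC, D->DAC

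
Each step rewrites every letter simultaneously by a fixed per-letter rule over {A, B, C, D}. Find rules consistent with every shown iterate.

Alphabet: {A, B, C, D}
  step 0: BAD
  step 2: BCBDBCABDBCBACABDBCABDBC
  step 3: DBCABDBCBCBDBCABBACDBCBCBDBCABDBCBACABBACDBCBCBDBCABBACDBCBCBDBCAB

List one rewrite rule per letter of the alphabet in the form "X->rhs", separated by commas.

  step 2 ⇒ step 3: BCBDBCABDBCBACABDBCABDBC ⇒ DBC·AB·DBC·BCB·DBC·AB·BAC·DBC·BCB·DBC·AB·DBC·BAC·AB·BAC·DBC·BCB·DBC·AB·BAC·DBC·BCB·DBC·AB
    A ↦ BAC
    B ↦ DBC
    C ↦ AB
    D ↦ BCB

A->BAC, B->DBC, C->AB, D->BCB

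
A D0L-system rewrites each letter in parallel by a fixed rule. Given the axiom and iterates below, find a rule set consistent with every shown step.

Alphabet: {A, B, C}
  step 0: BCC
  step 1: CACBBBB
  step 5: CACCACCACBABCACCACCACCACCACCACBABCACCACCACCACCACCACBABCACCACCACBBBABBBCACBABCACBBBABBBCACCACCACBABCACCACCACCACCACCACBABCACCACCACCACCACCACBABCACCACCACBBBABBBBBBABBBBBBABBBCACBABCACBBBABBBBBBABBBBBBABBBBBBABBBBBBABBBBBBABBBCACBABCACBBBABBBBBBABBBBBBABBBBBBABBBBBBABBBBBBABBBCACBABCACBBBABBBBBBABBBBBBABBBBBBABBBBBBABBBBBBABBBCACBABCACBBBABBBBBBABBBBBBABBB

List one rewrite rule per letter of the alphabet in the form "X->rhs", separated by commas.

  step 0 ⇒ step 1: BCC ⇒ CAC·BB·BB
    B ↦ CAC
    C ↦ BB
    A ↦ BAB  (constrained at step 1)

A->BAB, B->CAC, C->BB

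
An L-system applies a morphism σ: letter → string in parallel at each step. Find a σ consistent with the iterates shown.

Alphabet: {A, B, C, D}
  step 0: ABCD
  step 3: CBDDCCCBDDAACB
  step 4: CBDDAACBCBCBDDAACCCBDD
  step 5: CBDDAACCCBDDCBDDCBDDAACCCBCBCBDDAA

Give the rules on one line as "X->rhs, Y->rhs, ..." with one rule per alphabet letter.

  step 4 ⇒ step 5: CBDDAACBCBCBDDAACCCBDD ⇒ CB·DD·A·A·C·C·CB·DD·CB·DD·CB·DD·A·A·C·C·CB·CB·CB·DD·A·A
    A ↦ C
    B ↦ DD
    C ↦ CB
    D ↦ A

A->C, B->DD, C->CB, D->A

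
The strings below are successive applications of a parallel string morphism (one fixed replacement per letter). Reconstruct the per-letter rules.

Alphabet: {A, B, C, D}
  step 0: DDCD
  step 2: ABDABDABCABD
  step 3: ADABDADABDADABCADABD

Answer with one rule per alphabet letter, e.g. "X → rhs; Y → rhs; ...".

A->AD, B->A, C->BC, D->BD

  step 2 ⇒ step 3: ABDABDABCABD ⇒ AD·A·BD·AD·A·BD·AD·A·BC·AD·A·BD
    A ↦ AD
    B ↦ A
    C ↦ BC
    D ↦ BD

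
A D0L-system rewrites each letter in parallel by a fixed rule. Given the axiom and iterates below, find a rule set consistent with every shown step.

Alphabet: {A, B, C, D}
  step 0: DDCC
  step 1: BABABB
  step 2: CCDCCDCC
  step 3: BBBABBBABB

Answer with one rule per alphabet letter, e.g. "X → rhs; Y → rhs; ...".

A->CD, B->C, C->B, D->BA

  step 2 ⇒ step 3: CCDCCDCC ⇒ B·B·BA·B·B·BA·B·B
    C ↦ B
    D ↦ BA
  step 1 ⇒ step 2: BABABB ⇒ C·CD·C·CD·C·C
    A ↦ CD
  step 1 ⇒ step 2: BABABB ⇒ C·CD·C·CD·C·C
    B ↦ C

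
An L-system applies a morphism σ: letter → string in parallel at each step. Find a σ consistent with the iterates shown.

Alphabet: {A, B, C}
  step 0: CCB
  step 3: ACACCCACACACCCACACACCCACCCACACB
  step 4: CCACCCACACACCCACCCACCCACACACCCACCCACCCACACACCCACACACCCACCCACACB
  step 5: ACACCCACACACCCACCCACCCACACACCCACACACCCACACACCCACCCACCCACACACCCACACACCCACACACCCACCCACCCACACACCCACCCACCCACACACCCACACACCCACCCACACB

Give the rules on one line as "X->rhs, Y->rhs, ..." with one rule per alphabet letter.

A->CC, B->ACB, C->AC

  step 4 ⇒ step 5: CCACCCACACACCCACCCACCCACACACCCACCCACCCACACACCCACACACCCACCCACACB ⇒ AC·AC·CC·AC·AC·AC·CC·AC·CC·AC·CC·AC·AC·AC·CC·AC·AC·AC·CC·AC·AC·AC·CC·AC·CC·AC·CC·AC·AC·AC·CC·AC·AC·AC·CC·AC·AC·AC·CC·AC·CC·AC·CC·AC·AC·AC·CC·AC·CC·AC·CC·AC·AC·AC·CC·AC·AC·AC·CC·AC·CC·AC·ACB
    A ↦ CC
    B ↦ ACB
    C ↦ AC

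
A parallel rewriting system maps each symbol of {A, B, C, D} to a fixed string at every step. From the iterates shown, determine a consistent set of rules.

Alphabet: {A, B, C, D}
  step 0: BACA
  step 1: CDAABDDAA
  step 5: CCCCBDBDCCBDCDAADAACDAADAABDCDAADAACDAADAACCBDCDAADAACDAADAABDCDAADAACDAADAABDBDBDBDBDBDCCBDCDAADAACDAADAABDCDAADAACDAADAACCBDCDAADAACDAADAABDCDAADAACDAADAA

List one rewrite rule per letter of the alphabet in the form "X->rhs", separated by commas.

A->DAA, B->C, C->BD, D->C

  step 0 ⇒ step 1: BACA ⇒ C·DAA·BD·DAA
    A ↦ DAA
    B ↦ C
    C ↦ BD
    D ↦ C  (constrained at step 1)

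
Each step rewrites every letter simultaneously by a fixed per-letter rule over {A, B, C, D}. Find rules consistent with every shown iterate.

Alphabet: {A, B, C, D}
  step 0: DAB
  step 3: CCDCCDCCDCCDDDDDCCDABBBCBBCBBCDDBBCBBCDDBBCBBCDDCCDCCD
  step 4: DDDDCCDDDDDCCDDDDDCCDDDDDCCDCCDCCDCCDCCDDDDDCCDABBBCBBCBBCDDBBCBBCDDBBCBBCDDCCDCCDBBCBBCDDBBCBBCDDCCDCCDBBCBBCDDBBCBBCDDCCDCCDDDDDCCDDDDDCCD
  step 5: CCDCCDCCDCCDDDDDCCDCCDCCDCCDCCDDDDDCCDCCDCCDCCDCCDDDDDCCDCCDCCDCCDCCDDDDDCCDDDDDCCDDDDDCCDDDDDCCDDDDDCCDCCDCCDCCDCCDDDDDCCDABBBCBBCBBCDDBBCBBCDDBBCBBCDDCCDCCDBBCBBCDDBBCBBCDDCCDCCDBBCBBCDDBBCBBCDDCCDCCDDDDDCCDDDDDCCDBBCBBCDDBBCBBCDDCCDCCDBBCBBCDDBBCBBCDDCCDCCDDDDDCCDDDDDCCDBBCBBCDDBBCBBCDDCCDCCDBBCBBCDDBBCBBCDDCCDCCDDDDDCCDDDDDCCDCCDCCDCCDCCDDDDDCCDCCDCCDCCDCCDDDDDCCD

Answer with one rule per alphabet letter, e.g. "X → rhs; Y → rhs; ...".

  step 4 ⇒ step 5: DDDDCCDDDDDCCDDDDDCCDDDDDCCDCCDCCDCCDCCDDDDDCCDABBBCBBCBBCDDBBCBBCDDBBCBBCDDCCDCCDBBCBBCDDBBCBBCDDCCDCCDBBCBBCDDBBCBBCDDCCDCCDDDDDCCDDDDDCCD ⇒ CCD·CCD·CCD·CCD·DD·DD·CCD·CCD·CCD·CCD·CCD·DD·DD·CCD·CCD·CCD·CCD·CCD·DD·DD·CCD·CCD·CCD·CCD·CCD·DD·DD·CCD·DD·DD·CCD·DD·DD·CCD·DD·DD·CCD·DD·DD·CCD·CCD·CCD·CCD·CCD·DD·DD·CCD·AB·BBC·BBC·BBC·DD·BBC·BBC·DD·BBC·BBC·DD·CCD·CCD·BBC·BBC·DD·BBC·BBC·DD·CCD·CCD·BBC·BBC·DD·BBC·BBC·DD·CCD·CCD·DD·DD·CCD·DD·DD·CCD·BBC·BBC·DD·BBC·BBC·DD·CCD·CCD·BBC·BBC·DD·BBC·BBC·DD·CCD·CCD·DD·DD·CCD·DD·DD·CCD·BBC·BBC·DD·BBC·BBC·DD·CCD·CCD·BBC·BBC·DD·BBC·BBC·DD·CCD·CCD·DD·DD·CCD·DD·DD·CCD·CCD·CCD·CCD·CCD·DD·DD·CCD·CCD·CCD·CCD·CCD·DD·DD·CCD
    A ↦ AB
    B ↦ BBC
    C ↦ DD
    D ↦ CCD

A->AB, B->BBC, C->DD, D->CCD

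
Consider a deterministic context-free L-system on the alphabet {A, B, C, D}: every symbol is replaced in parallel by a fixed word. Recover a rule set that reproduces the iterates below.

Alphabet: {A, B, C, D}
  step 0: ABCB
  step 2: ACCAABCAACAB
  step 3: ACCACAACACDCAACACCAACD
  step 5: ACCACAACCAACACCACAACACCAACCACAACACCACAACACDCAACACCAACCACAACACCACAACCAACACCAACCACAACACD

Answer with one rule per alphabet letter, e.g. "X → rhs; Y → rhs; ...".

  step 2 ⇒ step 3: ACCAABCAACAB ⇒ AC·CA·CA·AC·AC·D·CA·AC·AC·CA·AC·D
    A ↦ AC
    B ↦ D
    C ↦ CA
    D ↦ AB  (constrained at step 3)

A->AC, B->D, C->CA, D->AB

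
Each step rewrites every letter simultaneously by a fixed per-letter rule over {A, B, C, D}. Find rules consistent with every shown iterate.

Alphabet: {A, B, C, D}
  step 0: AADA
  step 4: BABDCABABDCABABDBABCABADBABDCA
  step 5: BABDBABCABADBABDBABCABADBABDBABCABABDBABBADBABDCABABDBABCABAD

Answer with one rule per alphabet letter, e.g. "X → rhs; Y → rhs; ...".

  step 4 ⇒ step 5: BABDCABABDCABABDBABCABADBABDCA ⇒ BAB·D·BAB·CA·BA·D·BAB·D·BAB·CA·BA·D·BAB·D·BAB·CA·BAB·D·BAB·BA·D·BAB·D·CA·BAB·D·BAB·CA·BA·D
    A ↦ D
    B ↦ BAB
    C ↦ BA
    D ↦ CA

A->D, B->BAB, C->BA, D->CA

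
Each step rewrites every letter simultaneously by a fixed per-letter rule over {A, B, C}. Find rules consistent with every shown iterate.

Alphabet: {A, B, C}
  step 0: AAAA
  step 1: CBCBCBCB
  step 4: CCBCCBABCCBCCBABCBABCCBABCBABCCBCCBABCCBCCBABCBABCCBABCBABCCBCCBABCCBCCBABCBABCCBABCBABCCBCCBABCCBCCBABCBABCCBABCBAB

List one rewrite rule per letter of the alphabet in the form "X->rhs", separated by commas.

A->CB, B->AB, C->CCB

  step 0 ⇒ step 1: AAAA ⇒ CB·CB·CB·CB
    A ↦ CB
    B ↦ AB  (constrained at step 1)
    C ↦ CCB  (constrained at step 1)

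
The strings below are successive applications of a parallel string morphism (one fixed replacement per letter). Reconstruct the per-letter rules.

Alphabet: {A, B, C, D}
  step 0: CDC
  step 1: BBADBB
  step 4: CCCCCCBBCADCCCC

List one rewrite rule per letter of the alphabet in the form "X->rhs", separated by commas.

A->C, B->C, C->BB, D->AD

  step 0 ⇒ step 1: CDC ⇒ BB·AD·BB
    C ↦ BB
    D ↦ AD
    A ↦ C  (constrained at step 1)
    B ↦ C  (constrained at step 1)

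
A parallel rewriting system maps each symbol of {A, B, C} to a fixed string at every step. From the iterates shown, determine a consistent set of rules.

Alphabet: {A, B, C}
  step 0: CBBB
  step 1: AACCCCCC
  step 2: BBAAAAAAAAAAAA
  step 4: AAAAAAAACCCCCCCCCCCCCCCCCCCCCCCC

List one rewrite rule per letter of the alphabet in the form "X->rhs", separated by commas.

  step 1 ⇒ step 2: AACCCCCC ⇒ B·B·AA·AA·AA·AA·AA·AA
    A ↦ B
    C ↦ AA
  step 0 ⇒ step 1: CBBB ⇒ AA·CC·CC·CC
    B ↦ CC

A->B, B->CC, C->AA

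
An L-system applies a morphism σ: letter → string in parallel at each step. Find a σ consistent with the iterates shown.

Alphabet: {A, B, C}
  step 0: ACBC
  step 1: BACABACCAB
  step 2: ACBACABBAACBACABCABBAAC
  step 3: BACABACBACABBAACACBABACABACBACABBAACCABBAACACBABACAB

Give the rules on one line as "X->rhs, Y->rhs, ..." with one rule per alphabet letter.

  step 2 ⇒ step 3: ACBACABBAACBACABCABBAAC ⇒ BA·CAB·AC·BA·CAB·BA·AC·AC·BA·BA·CAB·AC·BA·CAB·BA·AC·CAB·BA·AC·AC·BA·BA·CAB
    A ↦ BA
    B ↦ AC
    C ↦ CAB

A->BA, B->AC, C->CAB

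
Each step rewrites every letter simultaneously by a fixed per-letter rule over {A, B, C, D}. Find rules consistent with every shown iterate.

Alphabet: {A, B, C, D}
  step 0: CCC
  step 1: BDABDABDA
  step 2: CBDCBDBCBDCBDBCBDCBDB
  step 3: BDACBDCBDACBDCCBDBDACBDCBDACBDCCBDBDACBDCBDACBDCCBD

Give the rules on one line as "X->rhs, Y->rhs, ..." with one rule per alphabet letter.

  step 2 ⇒ step 3: CBDCBDBCBDCBDBCBDCBDB ⇒ BDA·CBD·C·BDA·CBD·C·CBD·BDA·CBD·C·BDA·CBD·C·CBD·BDA·CBD·C·BDA·CBD·C·CBD
    B ↦ CBD
    C ↦ BDA
    D ↦ C
  step 1 ⇒ step 2: BDABDABDA ⇒ CBD·C·BDB·CBD·C·BDB·CBD·C·BDB
    A ↦ BDB

A->BDB, B->CBD, C->BDA, D->C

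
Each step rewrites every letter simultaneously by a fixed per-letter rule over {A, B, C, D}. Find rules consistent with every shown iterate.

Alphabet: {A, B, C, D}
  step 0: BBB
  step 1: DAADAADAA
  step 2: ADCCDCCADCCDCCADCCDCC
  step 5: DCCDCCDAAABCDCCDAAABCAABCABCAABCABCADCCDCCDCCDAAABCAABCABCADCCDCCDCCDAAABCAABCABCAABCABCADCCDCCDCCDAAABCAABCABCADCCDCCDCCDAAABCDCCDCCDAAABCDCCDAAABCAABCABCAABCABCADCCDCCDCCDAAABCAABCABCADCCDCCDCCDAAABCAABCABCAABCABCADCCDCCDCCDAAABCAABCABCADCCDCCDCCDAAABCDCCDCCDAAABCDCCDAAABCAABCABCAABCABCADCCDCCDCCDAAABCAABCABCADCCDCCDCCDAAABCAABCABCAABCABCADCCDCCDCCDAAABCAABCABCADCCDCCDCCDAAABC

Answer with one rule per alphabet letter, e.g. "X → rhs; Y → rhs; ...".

A->DCC, B->DAA, C->ABC, D->A

  step 1 ⇒ step 2: DAADAADAA ⇒ A·DCC·DCC·A·DCC·DCC·A·DCC·DCC
    A ↦ DCC
    D ↦ A
  step 0 ⇒ step 1: BBB ⇒ DAA·DAA·DAA
    B ↦ DAA
    C ↦ ABC  (constrained at step 2)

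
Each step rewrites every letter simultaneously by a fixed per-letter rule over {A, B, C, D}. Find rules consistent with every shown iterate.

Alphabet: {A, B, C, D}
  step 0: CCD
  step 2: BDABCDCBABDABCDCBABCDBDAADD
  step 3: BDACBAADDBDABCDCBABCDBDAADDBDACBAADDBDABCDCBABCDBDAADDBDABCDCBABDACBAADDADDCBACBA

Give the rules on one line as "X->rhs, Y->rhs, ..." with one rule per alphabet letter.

A->ADD, B->BDA, C->BCD, D->CBA

  step 2 ⇒ step 3: BDABCDCBABDABCDCBABCDBDAADD ⇒ BDA·CBA·ADD·BDA·BCD·CBA·BCD·BDA·ADD·BDA·CBA·ADD·BDA·BCD·CBA·BCD·BDA·ADD·BDA·BCD·CBA·BDA·CBA·ADD·ADD·CBA·CBA
    A ↦ ADD
    B ↦ BDA
    C ↦ BCD
    D ↦ CBA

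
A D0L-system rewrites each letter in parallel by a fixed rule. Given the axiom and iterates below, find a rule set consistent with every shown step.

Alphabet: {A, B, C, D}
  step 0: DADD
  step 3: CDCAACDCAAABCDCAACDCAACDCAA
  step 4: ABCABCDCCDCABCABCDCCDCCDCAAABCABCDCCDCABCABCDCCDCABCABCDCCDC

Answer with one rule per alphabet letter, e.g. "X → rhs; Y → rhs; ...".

A->CDC, B->AA, C->AB, D->C

  step 3 ⇒ step 4: CDCAACDCAAABCDCAACDCAACDCAA ⇒ AB·C·AB·CDC·CDC·AB·C·AB·CDC·CDC·CDC·AA·AB·C·AB·CDC·CDC·AB·C·AB·CDC·CDC·AB·C·AB·CDC·CDC
    A ↦ CDC
    B ↦ AA
    C ↦ AB
    D ↦ C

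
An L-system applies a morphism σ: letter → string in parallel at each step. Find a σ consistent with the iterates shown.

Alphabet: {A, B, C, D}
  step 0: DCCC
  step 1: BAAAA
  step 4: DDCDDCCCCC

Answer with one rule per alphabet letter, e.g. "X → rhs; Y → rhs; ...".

  step 0 ⇒ step 1: DCCC ⇒ BA·A·A·A
    C ↦ A
    D ↦ BA
    A ↦ C  (constrained at step 1)
    B ↦ DD  (constrained at step 1)

A->C, B->DD, C->A, D->BA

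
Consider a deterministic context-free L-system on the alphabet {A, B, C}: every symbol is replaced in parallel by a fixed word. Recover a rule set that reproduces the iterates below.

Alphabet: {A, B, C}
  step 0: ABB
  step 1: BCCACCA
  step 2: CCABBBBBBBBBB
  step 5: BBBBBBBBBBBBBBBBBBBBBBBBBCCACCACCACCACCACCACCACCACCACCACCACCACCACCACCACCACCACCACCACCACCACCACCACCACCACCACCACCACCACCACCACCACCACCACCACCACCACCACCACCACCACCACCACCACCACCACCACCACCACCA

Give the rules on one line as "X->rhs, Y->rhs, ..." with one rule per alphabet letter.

  step 1 ⇒ step 2: BCCACCA ⇒ CCA·BB·BB·B·BB·BB·B
    A ↦ B
    B ↦ CCA
    C ↦ BB

A->B, B->CCA, C->BB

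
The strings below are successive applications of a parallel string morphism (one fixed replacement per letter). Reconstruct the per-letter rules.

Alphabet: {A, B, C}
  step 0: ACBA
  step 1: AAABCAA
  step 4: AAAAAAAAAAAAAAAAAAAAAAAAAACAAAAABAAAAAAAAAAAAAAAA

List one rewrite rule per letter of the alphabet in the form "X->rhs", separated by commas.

  step 0 ⇒ step 1: ACBA ⇒ AA·AB·C·AA
    A ↦ AA
    B ↦ C
    C ↦ AB

A->AA, B->C, C->AB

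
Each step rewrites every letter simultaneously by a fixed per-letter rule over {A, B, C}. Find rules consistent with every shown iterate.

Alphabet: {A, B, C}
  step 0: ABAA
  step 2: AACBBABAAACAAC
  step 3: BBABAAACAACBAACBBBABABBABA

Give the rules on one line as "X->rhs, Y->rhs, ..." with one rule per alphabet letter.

  step 2 ⇒ step 3: AACBBABAAACAAC ⇒ B·B·ABA·AAC·AAC·B·AAC·B·B·B·ABA·B·B·ABA
    A ↦ B
    B ↦ AAC
    C ↦ ABA

A->B, B->AAC, C->ABA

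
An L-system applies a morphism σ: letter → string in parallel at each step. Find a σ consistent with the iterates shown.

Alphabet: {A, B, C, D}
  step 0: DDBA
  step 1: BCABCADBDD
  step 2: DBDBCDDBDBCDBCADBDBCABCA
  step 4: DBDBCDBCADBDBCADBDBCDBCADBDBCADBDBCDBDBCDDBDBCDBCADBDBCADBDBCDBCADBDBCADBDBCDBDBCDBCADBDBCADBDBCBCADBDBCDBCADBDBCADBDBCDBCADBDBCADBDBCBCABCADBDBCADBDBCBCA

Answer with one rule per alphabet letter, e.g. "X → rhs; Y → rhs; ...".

  step 1 ⇒ step 2: BCABCADBDD ⇒ DBD·BC·D·DBD·BC·D·BCA·DBD·BCA·BCA
    A ↦ D
    B ↦ DBD
    C ↦ BC
    D ↦ BCA

A->D, B->DBD, C->BC, D->BCA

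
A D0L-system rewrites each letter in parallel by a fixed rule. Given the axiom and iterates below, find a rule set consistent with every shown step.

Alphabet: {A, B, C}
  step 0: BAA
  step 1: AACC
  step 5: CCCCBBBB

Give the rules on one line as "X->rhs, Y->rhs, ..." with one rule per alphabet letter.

  step 0 ⇒ step 1: BAA ⇒ AA·C·C
    A ↦ C
    B ↦ AA
    C ↦ B  (constrained at step 1)

A->C, B->AA, C->B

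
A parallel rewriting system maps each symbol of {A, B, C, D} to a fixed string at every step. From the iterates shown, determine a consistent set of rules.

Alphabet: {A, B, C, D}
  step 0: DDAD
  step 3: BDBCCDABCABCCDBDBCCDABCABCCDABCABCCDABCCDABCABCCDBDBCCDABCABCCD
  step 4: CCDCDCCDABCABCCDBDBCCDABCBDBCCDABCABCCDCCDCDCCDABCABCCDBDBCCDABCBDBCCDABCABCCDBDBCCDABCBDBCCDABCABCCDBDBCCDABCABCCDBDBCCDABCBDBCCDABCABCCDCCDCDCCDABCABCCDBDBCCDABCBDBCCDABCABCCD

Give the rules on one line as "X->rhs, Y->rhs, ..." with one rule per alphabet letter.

A->BDB, B->CCD, C->ABC, D->CD

  step 3 ⇒ step 4: BDBCCDABCABCCDBDBCCDABCABCCDABCABCCDABCCDABCABCCDBDBCCDABCABCCD ⇒ CCD·CD·CCD·ABC·ABC·CD·BDB·CCD·ABC·BDB·CCD·ABC·ABC·CD·CCD·CD·CCD·ABC·ABC·CD·BDB·CCD·ABC·BDB·CCD·ABC·ABC·CD·BDB·CCD·ABC·BDB·CCD·ABC·ABC·CD·BDB·CCD·ABC·ABC·CD·BDB·CCD·ABC·BDB·CCD·ABC·ABC·CD·CCD·CD·CCD·ABC·ABC·CD·BDB·CCD·ABC·BDB·CCD·ABC·ABC·CD
    A ↦ BDB
    B ↦ CCD
    C ↦ ABC
    D ↦ CD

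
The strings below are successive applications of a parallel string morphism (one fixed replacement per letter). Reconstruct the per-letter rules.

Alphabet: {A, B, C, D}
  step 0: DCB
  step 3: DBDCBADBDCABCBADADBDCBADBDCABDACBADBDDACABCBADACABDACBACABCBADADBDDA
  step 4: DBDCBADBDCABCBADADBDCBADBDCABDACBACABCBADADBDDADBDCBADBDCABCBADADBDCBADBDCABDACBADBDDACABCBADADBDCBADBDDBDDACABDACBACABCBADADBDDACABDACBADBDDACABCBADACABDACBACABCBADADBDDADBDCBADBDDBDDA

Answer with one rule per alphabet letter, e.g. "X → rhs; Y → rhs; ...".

  step 3 ⇒ step 4: DBDCBADBDCABCBADADBDCBADBDCABDACBADBDDACABCBADACABDACBACABCBADADBDDA ⇒ DBD·CBA·DBD·CAB·CBA·DA·DBD·CBA·DBD·CAB·DA·CBA·CAB·CBA·DA·DBD·DA·DBD·CBA·DBD·CAB·CBA·DA·DBD·CBA·DBD·CAB·DA·CBA·DBD·DA·CAB·CBA·DA·DBD·CBA·DBD·DBD·DA·CAB·DA·CBA·CAB·CBA·DA·DBD·DA·CAB·DA·CBA·DBD·DA·CAB·CBA·DA·CAB·DA·CBA·CAB·CBA·DA·DBD·DA·DBD·CBA·DBD·DBD·DA
    A ↦ DA
    B ↦ CBA
    C ↦ CAB
    D ↦ DBD

A->DA, B->CBA, C->CAB, D->DBD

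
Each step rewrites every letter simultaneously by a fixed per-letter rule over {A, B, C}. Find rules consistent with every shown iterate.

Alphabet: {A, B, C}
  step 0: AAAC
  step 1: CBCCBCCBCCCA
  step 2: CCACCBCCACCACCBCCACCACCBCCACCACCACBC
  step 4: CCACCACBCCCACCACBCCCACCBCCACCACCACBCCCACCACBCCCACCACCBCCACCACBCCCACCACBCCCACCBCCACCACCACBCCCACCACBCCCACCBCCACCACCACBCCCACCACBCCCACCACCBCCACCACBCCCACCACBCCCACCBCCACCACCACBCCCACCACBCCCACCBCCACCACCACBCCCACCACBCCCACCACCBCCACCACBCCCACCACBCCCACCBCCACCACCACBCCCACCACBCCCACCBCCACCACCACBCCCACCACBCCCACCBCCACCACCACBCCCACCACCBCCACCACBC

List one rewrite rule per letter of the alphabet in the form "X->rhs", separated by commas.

A->CBC, B->CCB, C->CCA

  step 1 ⇒ step 2: CBCCBCCBCCCA ⇒ CCA·CCB·CCA·CCA·CCB·CCA·CCA·CCB·CCA·CCA·CCA·CBC
    A ↦ CBC
    B ↦ CCB
    C ↦ CCA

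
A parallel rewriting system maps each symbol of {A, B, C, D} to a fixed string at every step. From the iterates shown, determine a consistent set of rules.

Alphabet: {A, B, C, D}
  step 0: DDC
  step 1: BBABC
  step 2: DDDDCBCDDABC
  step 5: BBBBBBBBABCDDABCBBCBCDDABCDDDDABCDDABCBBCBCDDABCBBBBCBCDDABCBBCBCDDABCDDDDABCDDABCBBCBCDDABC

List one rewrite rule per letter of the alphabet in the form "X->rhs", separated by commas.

  step 1 ⇒ step 2: BBABC ⇒ DD·DD·CBC·DD·ABC
    A ↦ CBC
    B ↦ DD
    C ↦ ABC
  step 0 ⇒ step 1: DDC ⇒ B·B·ABC
    D ↦ B

A->CBC, B->DD, C->ABC, D->B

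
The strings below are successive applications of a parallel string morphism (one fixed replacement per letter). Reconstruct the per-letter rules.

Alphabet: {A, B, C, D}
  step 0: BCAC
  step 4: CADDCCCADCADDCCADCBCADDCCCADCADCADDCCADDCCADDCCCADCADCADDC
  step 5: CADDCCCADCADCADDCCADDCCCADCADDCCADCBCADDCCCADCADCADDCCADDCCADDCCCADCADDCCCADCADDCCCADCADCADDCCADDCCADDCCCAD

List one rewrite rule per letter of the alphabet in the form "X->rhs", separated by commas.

A->D, B->CB, C->CAD, D->C

  step 4 ⇒ step 5: CADDCCCADCADDCCADCBCADDCCCADCADCADDCCADDCCADDCCCADCADCADDC ⇒ CAD·D·C·C·CAD·CAD·CAD·D·C·CAD·D·C·C·CAD·CAD·D·C·CAD·CB·CAD·D·C·C·CAD·CAD·CAD·D·C·CAD·D·C·CAD·D·C·C·CAD·CAD·D·C·C·CAD·CAD·D·C·C·CAD·CAD·CAD·D·C·CAD·D·C·CAD·D·C·C·CAD
    A ↦ D
    B ↦ CB
    C ↦ CAD
    D ↦ C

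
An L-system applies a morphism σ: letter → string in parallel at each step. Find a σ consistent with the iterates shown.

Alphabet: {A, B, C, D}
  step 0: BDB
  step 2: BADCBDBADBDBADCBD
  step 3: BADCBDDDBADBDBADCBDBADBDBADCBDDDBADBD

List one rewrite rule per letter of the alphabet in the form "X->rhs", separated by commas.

  step 2 ⇒ step 3: BADCBDBADBDBADCBD ⇒ BAD·C·BD·DD·BAD·BD·BAD·C·BD·BAD·BD·BAD·C·BD·DD·BAD·BD
    A ↦ C
    B ↦ BAD
    C ↦ DD
    D ↦ BD

A->C, B->BAD, C->DD, D->BD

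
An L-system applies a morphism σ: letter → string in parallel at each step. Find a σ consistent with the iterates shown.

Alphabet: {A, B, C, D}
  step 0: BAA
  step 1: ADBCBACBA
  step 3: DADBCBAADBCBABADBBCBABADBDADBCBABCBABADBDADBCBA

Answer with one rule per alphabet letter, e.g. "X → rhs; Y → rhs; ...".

  step 0 ⇒ step 1: BAA ⇒ ADB·CBA·CBA
    A ↦ CBA
    B ↦ ADB
    C ↦ D  (constrained at step 1)
    D ↦ B  (constrained at step 1)

A->CBA, B->ADB, C->D, D->B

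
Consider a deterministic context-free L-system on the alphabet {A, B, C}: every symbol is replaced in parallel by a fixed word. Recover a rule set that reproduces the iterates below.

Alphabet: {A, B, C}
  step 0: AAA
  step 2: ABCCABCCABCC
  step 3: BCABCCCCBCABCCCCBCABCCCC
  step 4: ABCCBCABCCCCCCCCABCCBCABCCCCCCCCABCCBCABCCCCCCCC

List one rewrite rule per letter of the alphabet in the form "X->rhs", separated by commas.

  step 3 ⇒ step 4: BCABCCCCBCABCCCCBCABCCCC ⇒ AB·CC·BC·AB·CC·CC·CC·CC·AB·CC·BC·AB·CC·CC·CC·CC·AB·CC·BC·AB·CC·CC·CC·CC
    A ↦ BC
    B ↦ AB
    C ↦ CC

A->BC, B->AB, C->CC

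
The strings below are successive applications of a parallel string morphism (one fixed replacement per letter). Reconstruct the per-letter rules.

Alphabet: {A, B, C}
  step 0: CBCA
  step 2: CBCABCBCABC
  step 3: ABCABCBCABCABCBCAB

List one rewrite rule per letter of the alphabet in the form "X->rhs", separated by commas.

  step 2 ⇒ step 3: CBCABCBCABC ⇒ AB·C·AB·CB·C·AB·C·AB·CB·C·AB
    A ↦ CB
    B ↦ C
    C ↦ AB

A->CB, B->C, C->AB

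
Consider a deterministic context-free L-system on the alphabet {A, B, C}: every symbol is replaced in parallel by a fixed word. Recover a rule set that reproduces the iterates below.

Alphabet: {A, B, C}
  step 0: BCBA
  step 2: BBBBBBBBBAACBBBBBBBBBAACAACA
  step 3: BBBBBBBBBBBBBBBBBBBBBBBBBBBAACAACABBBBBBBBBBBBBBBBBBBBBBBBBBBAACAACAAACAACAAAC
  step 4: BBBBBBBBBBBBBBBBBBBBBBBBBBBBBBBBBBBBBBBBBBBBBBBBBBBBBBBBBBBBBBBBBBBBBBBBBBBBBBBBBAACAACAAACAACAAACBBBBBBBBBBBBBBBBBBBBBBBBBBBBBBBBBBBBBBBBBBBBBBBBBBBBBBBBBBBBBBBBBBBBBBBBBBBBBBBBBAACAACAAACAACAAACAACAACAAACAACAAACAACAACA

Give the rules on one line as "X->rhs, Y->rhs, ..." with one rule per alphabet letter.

A->AAC, B->BBB, C->A

  step 3 ⇒ step 4: BBBBBBBBBBBBBBBBBBBBBBBBBBBAACAACABBBBBBBBBBBBBBBBBBBBBBBBBBBAACAACAAACAACAAAC ⇒ BBB·BBB·BBB·BBB·BBB·BBB·BBB·BBB·BBB·BBB·BBB·BBB·BBB·BBB·BBB·BBB·BBB·BBB·BBB·BBB·BBB·BBB·BBB·BBB·BBB·BBB·BBB·AAC·AAC·A·AAC·AAC·A·AAC·BBB·BBB·BBB·BBB·BBB·BBB·BBB·BBB·BBB·BBB·BBB·BBB·BBB·BBB·BBB·BBB·BBB·BBB·BBB·BBB·BBB·BBB·BBB·BBB·BBB·BBB·BBB·AAC·AAC·A·AAC·AAC·A·AAC·AAC·AAC·A·AAC·AAC·A·AAC·AAC·AAC·A
    A ↦ AAC
    B ↦ BBB
    C ↦ A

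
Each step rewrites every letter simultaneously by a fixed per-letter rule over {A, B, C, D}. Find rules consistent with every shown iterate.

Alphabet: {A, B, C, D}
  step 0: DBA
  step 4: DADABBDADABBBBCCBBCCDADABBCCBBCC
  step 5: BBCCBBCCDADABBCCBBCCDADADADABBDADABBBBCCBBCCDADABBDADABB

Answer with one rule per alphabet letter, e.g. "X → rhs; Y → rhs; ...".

A->CC, B->DA, C->B, D->BB

  step 4 ⇒ step 5: DADABBDADABBBBCCBBCCDADABBCCBBCC ⇒ BB·CC·BB·CC·DA·DA·BB·CC·BB·CC·DA·DA·DA·DA·B·B·DA·DA·B·B·BB·CC·BB·CC·DA·DA·B·B·DA·DA·B·B
    A ↦ CC
    B ↦ DA
    C ↦ B
    D ↦ BB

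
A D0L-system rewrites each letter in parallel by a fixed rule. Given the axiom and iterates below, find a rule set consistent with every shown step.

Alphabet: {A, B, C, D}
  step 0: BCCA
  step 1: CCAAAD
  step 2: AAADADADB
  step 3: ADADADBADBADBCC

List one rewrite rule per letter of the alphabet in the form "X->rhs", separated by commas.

A->AD, B->CC, C->A, D->B

  step 2 ⇒ step 3: AAADADADB ⇒ AD·AD·AD·B·AD·B·AD·B·CC
    A ↦ AD
    B ↦ CC
    D ↦ B
  step 0 ⇒ step 1: BCCA ⇒ CC·A·A·AD
    C ↦ A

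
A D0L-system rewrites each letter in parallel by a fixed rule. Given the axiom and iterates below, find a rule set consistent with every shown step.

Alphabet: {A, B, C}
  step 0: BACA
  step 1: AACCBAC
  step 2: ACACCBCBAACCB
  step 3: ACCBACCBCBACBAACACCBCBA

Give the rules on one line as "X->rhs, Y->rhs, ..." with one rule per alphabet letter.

A->AC, B->A, C->CB

  step 2 ⇒ step 3: ACACCBCBAACCB ⇒ AC·CB·AC·CB·CB·A·CB·A·AC·AC·CB·CB·A
    A ↦ AC
    B ↦ A
    C ↦ CB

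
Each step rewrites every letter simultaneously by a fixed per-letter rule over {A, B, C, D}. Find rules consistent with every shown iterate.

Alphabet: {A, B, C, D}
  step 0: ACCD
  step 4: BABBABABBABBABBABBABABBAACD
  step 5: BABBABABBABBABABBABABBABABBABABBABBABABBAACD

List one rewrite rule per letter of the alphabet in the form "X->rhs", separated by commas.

  step 4 ⇒ step 5: BABBABABBABBABBABBABABBAACD ⇒ BA·B·BA·BA·B·BA·B·BA·BA·B·BA·BA·B·BA·BA·B·BA·BA·B·BA·B·BA·BA·B·B·AA·CD
    A ↦ B
    B ↦ BA
    C ↦ AA
    D ↦ CD

A->B, B->BA, C->AA, D->CD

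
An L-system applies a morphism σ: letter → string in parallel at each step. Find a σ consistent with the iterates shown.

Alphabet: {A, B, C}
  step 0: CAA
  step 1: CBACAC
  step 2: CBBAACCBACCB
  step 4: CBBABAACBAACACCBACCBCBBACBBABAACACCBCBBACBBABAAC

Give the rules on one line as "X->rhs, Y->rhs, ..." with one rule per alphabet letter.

  step 1 ⇒ step 2: CBACAC ⇒ CB·BA·AC·CB·AC·CB
    A ↦ AC
    B ↦ BA
    C ↦ CB

A->AC, B->BA, C->CB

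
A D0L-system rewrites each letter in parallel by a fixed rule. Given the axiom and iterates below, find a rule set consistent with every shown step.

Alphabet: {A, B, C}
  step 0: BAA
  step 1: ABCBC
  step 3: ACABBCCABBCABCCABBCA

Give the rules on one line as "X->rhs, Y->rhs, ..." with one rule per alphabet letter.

  step 0 ⇒ step 1: BAA ⇒ A·BC·BC
    A ↦ BC
    B ↦ A
    C ↦ CAB  (constrained at step 1)

A->BC, B->A, C->CAB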